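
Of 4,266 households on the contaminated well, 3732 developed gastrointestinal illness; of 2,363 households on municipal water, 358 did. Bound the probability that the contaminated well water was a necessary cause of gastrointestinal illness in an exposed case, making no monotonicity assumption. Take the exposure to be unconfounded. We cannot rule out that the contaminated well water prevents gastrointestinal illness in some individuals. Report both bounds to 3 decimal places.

0.827 ≤ PN ≤ 0.970

p₁ = P(outcome | exposed) = 3732/4266 = 0.87482
p₀ = P(outcome | unexposed) = 358/2363 = 0.1515
Under exogeneity alone the bounds on PN are max{0,(p₁−p₀)/p₁} ≤ PN ≤ min{1,(1−p₀)/p₁}.
  lower = (p₁ − p₀)/p₁ = 0.72332 / 0.87482 ≈ 0.8268
  upper = min{1, (1 − p₀)/p₁} = 0.8485 / 0.87482 ≈ 0.9699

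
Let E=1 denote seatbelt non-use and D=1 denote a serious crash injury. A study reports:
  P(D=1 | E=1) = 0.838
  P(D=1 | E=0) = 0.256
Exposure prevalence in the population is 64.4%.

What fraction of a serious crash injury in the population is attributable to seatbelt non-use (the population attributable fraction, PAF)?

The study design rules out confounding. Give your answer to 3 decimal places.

Let p₁ = 0.838, p₀ = 0.256.
Overall risk P(Y=1) = π·p₁ + (1−π)·p₀ = 0.644×0.838 + 0.356×0.256 = 0.63081.
Under exogeneity, PAF = [P(Y=1) − p₀] / P(Y=1).
PAF = (0.63081 − 0.256) / 0.63081 ≈ 0.5942

PAF ≈ 0.594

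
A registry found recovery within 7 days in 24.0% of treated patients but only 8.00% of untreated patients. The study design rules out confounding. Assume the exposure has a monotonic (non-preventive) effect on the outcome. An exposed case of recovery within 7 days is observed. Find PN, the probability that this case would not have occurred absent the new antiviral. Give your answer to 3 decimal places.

p₁ = 0.24, p₀ = 0.08.
Under exogeneity and monotonicity, PN = (p₁ − p₀) / p₁.
PN = (0.24 − 0.08) / 0.24 = 0.16 / 0.24 ≈ 0.6667

PN ≈ 0.667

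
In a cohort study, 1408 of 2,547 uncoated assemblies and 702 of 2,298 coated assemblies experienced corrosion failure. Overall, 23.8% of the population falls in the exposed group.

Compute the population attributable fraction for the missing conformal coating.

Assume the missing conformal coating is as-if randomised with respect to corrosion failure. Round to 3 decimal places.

PAF ≈ 0.162

p₁ = P(outcome | exposed) = 1408/2547 = 0.55281
p₀ = P(outcome | unexposed) = 702/2298 = 0.30548
Overall risk P(Y=1) = π·p₁ + (1−π)·p₀ = 0.238×0.55281 + 0.762×0.30548 = 0.36435.
Under exogeneity, PAF = [P(Y=1) − p₀] / P(Y=1).
PAF = (0.36435 − 0.30548) / 0.36435 ≈ 0.1616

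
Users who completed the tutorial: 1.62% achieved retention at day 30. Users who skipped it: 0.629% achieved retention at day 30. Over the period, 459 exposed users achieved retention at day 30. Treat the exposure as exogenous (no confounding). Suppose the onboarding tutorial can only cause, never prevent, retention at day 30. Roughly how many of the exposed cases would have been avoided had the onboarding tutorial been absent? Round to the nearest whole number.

p₁ = 0.0162, p₀ = 0.00629.
PN = (p₁ − p₀)/p₁ = (0.0162 − 0.00629) / 0.0162 ≈ 0.61173.
Attributable cases ≈ PN × (exposed cases) = 0.61173 × 459 ≈ 280.78.

about 281 cases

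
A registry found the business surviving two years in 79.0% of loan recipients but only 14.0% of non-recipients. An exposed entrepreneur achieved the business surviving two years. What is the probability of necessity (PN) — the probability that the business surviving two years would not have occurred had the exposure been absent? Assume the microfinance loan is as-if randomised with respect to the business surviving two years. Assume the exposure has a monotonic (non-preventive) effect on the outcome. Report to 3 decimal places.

p₁ = 0.79, p₀ = 0.14.
Under exogeneity and monotonicity, PN = (p₁ − p₀) / p₁.
PN = (0.79 − 0.14) / 0.79 = 0.65 / 0.79 ≈ 0.8228

PN ≈ 0.823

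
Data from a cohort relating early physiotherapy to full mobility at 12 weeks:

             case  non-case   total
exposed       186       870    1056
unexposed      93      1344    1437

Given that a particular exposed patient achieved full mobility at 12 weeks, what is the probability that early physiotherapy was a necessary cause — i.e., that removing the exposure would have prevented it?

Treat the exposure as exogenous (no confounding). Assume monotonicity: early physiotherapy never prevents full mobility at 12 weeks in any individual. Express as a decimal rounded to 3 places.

p₁ = P(outcome | exposed) = 186/1056 = 0.17614
p₀ = P(outcome | unexposed) = 93/1437 = 0.064718
Under exogeneity and monotonicity, PN = (p₁ − p₀)/p₁.
PN = (0.17614 − 0.064718) / 0.17614 ≈ 0.6326

PN ≈ 0.633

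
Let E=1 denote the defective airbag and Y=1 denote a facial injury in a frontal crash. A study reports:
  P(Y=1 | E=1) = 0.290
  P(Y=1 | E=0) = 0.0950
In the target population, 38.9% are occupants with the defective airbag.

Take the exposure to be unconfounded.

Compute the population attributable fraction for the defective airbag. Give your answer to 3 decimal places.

Let p₁ = 0.29, p₀ = 0.095.
Overall risk P(Y=1) = π·p₁ + (1−π)·p₀ = 0.389×0.29 + 0.611×0.095 = 0.17085.
Under exogeneity, PAF = [P(Y=1) − p₀] / P(Y=1).
PAF = (0.17085 − 0.095) / 0.17085 ≈ 0.4440

PAF ≈ 0.444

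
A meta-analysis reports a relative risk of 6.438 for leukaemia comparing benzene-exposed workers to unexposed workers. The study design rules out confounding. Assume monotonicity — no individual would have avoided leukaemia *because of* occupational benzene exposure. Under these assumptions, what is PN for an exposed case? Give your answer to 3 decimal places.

PN ≈ 0.845

Under exogeneity and monotonicity, PN = (RR − 1) / RR = 1 − 1/RR.
PN = (6.438 − 1) / 6.438 = 5.438 / 6.438 ≈ 0.8447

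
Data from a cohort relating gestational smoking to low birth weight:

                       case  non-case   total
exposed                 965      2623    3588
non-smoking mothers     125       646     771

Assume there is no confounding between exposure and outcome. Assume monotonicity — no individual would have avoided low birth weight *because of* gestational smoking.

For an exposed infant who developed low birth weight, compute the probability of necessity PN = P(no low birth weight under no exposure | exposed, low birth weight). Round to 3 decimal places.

p₁ = P(outcome | exposed) = 965/3588 = 0.26895
p₀ = P(outcome | unexposed) = 125/771 = 0.16213
Under exogeneity and monotonicity, PN = (p₁ − p₀)/p₁.
PN = (0.26895 − 0.16213) / 0.26895 ≈ 0.3972

PN ≈ 0.397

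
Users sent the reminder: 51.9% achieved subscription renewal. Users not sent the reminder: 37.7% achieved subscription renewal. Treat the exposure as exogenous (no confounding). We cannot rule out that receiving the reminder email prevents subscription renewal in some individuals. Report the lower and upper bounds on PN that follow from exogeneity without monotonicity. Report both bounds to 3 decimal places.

p₁ = 0.519, p₀ = 0.377.
Under exogeneity alone the bounds on PN are max{0,(p₁−p₀)/p₁} ≤ PN ≤ min{1,(1−p₀)/p₁}.
  lower = (p₁ − p₀)/p₁ = 0.142 / 0.519 ≈ 0.2736
  upper = min{1, (1 − p₀)/p₁} = 0.623 / 0.519 ≈ 1.2004 → capped at 1

0.274 ≤ PN ≤ 1.000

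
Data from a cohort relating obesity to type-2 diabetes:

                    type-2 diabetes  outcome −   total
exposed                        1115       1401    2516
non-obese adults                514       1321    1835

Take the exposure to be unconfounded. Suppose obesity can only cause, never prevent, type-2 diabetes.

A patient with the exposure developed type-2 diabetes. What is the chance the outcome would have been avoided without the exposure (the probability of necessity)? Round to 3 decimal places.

PN ≈ 0.368

p₁ = P(outcome | exposed) = 1115/2516 = 0.44316
p₀ = P(outcome | unexposed) = 514/1835 = 0.28011
Under exogeneity and monotonicity, PN = (p₁ − p₀)/p₁.
PN = (0.44316 − 0.28011) / 0.44316 ≈ 0.3679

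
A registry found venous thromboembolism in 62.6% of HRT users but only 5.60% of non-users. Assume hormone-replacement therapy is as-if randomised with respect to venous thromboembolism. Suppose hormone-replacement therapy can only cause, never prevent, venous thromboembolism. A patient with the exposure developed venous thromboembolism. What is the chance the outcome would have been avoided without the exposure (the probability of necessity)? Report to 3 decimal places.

p₁ = 0.626, p₀ = 0.056.
Under exogeneity and monotonicity, PN = (p₁ − p₀) / p₁.
PN = (0.626 − 0.056) / 0.626 = 0.57 / 0.626 ≈ 0.9105

PN ≈ 0.911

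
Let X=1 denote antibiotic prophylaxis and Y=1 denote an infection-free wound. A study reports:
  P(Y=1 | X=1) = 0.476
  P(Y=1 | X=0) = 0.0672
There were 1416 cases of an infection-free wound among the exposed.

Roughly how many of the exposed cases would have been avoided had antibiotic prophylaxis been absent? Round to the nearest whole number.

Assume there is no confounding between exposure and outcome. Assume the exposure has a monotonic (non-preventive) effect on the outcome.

about 1216 cases

Let p₁ = 0.476, p₀ = 0.0672.
PN = (p₁ − p₀)/p₁ = (0.476 − 0.0672) / 0.476 ≈ 0.85882.
Attributable cases ≈ PN × (exposed cases) = 0.85882 × 1416 ≈ 1216.09.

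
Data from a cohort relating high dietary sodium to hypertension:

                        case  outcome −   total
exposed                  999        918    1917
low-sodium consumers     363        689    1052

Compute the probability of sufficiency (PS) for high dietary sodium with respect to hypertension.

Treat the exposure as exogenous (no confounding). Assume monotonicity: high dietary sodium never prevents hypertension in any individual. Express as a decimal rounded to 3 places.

PS ≈ 0.269

p₁ = P(outcome | exposed) = 999/1917 = 0.52113
p₀ = P(outcome | unexposed) = 363/1052 = 0.34506
Under exogeneity and monotonicity, PS = (p₁ − p₀) / (1 − p₀).
PS = (0.52113 − 0.34506) / (1 − 0.34506) = 0.17607 / 0.65494 ≈ 0.2688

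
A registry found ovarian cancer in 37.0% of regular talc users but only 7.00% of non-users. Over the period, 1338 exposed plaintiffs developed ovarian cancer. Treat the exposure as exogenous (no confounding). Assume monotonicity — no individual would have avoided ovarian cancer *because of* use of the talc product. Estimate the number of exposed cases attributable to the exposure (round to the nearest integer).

about 1085 cases

p₁ = 0.37, p₀ = 0.07.
PN = (p₁ − p₀)/p₁ = (0.37 − 0.07) / 0.37 ≈ 0.81081.
Attributable cases ≈ PN × (exposed cases) = 0.81081 × 1338 ≈ 1084.86.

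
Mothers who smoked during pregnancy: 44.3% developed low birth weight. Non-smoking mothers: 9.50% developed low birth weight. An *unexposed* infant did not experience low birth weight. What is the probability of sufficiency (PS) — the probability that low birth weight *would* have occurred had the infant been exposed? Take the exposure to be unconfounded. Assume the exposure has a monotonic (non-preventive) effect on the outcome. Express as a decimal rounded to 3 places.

PS ≈ 0.385

p₁ = 0.443, p₀ = 0.095.
Under exogeneity and monotonicity, PS = (p₁ − p₀) / (1 − p₀).
PS = (0.443 − 0.095) / (1 − 0.095) = 0.348 / 0.905 ≈ 0.3845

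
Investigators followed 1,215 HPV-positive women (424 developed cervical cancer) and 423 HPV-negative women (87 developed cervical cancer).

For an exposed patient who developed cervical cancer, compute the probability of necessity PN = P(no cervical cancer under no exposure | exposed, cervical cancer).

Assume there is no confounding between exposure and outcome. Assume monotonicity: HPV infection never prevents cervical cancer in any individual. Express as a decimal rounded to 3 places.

p₁ = P(outcome | exposed) = 424/1215 = 0.34897
p₀ = P(outcome | unexposed) = 87/423 = 0.20567
Under exogeneity and monotonicity, PN = (p₁ − p₀) / p₁.
PN = (0.34897 − 0.20567) / 0.34897 = 0.1433 / 0.34897 ≈ 0.4106

PN ≈ 0.411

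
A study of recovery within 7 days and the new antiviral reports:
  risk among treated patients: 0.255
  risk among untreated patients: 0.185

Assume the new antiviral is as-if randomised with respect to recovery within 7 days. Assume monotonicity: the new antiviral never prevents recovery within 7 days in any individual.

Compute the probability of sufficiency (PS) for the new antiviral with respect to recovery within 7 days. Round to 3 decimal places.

Let p₁ = 0.255, p₀ = 0.185.
Under exogeneity and monotonicity, PS = (p₁ − p₀) / (1 − p₀).
PS = (0.255 − 0.185) / (1 − 0.185) = 0.07 / 0.815 ≈ 0.0859

PS ≈ 0.086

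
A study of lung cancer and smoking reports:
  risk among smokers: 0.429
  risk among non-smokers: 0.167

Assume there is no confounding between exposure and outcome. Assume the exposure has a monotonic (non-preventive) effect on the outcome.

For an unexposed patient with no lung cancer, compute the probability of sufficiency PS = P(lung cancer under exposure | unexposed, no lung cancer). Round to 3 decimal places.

Let p₁ = 0.429, p₀ = 0.167.
Under exogeneity and monotonicity, PS = (p₁ − p₀) / (1 − p₀).
PS = (0.429 − 0.167) / (1 − 0.167) = 0.262 / 0.833 ≈ 0.3145

PS ≈ 0.315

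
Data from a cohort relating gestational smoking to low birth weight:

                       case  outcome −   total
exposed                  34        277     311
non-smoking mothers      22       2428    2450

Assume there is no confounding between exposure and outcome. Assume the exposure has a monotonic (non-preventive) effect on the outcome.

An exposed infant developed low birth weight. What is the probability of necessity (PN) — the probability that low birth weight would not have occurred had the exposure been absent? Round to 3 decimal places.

PN ≈ 0.918

p₁ = P(outcome | exposed) = 34/311 = 0.10932
p₀ = P(outcome | unexposed) = 22/2450 = 0.0089796
Under exogeneity and monotonicity, PN = (p₁ − p₀)/p₁.
PN = (0.10932 − 0.0089796) / 0.10932 ≈ 0.9179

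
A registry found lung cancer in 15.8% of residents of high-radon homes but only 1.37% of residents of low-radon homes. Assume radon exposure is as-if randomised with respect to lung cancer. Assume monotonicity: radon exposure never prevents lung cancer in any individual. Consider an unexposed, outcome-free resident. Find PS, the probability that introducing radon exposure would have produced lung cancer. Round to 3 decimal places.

PS ≈ 0.146

p₁ = 0.158, p₀ = 0.0137.
Under exogeneity and monotonicity, PS = (p₁ − p₀) / (1 − p₀).
PS = (0.158 − 0.0137) / (1 − 0.0137) = 0.1443 / 0.9863 ≈ 0.1463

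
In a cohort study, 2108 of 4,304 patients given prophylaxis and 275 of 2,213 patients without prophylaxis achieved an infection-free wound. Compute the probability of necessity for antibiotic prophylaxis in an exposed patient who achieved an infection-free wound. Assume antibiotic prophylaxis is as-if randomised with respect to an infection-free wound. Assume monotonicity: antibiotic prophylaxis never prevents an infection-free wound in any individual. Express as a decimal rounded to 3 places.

p₁ = P(outcome | exposed) = 2108/4304 = 0.48978
p₀ = P(outcome | unexposed) = 275/2213 = 0.12427
Under exogeneity and monotonicity, PN = (p₁ − p₀) / p₁.
PN = (0.48978 − 0.12427) / 0.48978 = 0.36551 / 0.48978 ≈ 0.7463

PN ≈ 0.746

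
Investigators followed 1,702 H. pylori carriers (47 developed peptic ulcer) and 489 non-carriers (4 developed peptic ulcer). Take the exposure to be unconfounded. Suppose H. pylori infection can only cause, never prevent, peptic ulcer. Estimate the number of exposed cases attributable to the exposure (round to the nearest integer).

about 33 cases

p₁ = P(outcome | exposed) = 47/1702 = 0.027615
p₀ = P(outcome | unexposed) = 4/489 = 0.00818
PN = (p₁ − p₀)/p₁ = (0.027615 − 0.00818) / 0.027615 ≈ 0.70378.
Attributable cases ≈ PN × (exposed cases) = 0.70378 × 47 ≈ 33.08.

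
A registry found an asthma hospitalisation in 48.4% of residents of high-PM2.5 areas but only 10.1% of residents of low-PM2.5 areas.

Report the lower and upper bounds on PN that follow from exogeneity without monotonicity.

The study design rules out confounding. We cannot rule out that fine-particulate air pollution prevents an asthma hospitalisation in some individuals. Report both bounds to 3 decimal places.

0.791 ≤ PN ≤ 1.000

p₁ = 0.484, p₀ = 0.101.
Under exogeneity alone the bounds on PN are max{0,(p₁−p₀)/p₁} ≤ PN ≤ min{1,(1−p₀)/p₁}.
  lower = (p₁ − p₀)/p₁ = 0.383 / 0.484 ≈ 0.7913
  upper = min{1, (1 − p₀)/p₁} = 0.899 / 0.484 ≈ 1.8574 → capped at 1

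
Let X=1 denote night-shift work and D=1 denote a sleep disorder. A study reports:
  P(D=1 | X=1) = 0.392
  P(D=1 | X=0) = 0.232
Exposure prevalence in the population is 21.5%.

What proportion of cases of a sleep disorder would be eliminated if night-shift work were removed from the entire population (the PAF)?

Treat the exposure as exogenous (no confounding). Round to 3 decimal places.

PAF ≈ 0.129

Let p₁ = 0.392, p₀ = 0.232.
Overall risk P(Y=1) = π·p₁ + (1−π)·p₀ = 0.215×0.392 + 0.785×0.232 = 0.2664.
Under exogeneity, PAF = [P(Y=1) − p₀] / P(Y=1).
PAF = (0.2664 − 0.232) / 0.2664 ≈ 0.1291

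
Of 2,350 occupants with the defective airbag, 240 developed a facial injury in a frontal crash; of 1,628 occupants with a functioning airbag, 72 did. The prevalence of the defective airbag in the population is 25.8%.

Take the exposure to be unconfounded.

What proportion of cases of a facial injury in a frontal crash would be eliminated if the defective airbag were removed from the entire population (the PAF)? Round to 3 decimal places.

PAF ≈ 0.252

p₁ = P(outcome | exposed) = 240/2350 = 0.10213
p₀ = P(outcome | unexposed) = 72/1628 = 0.044226
Overall risk P(Y=1) = π·p₁ + (1−π)·p₀ = 0.258×0.10213 + 0.742×0.044226 = 0.059165.
Under exogeneity, PAF = [P(Y=1) − p₀] / P(Y=1).
PAF = (0.059165 − 0.044226) / 0.059165 ≈ 0.2525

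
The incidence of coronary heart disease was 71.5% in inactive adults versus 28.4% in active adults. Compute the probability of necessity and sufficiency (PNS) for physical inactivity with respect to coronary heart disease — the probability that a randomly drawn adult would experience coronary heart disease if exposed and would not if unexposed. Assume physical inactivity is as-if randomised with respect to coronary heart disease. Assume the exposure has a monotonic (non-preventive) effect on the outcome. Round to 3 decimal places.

PNS ≈ 0.431

p₁ = 0.715, p₀ = 0.284.
Under exogeneity and monotonicity, PNS = p₁ − p₀.
PNS = 0.715 − 0.284 = 0.431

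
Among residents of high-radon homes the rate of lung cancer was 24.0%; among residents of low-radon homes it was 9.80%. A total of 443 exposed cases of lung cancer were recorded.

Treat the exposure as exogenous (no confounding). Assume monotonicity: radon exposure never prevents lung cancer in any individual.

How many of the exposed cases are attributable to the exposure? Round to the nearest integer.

p₁ = 0.24, p₀ = 0.098.
PN = (p₁ − p₀)/p₁ = (0.24 − 0.098) / 0.24 ≈ 0.59167.
Attributable cases ≈ PN × (exposed cases) = 0.59167 × 443 ≈ 262.11.

about 262 cases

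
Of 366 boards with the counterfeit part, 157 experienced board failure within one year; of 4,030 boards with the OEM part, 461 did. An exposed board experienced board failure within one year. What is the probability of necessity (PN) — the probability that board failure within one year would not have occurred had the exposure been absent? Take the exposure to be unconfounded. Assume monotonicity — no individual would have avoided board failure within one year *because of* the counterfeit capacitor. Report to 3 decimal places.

PN ≈ 0.733

p₁ = P(outcome | exposed) = 157/366 = 0.42896
p₀ = P(outcome | unexposed) = 461/4030 = 0.11439
Under exogeneity and monotonicity, PN = (p₁ − p₀) / p₁.
PN = (0.42896 − 0.11439) / 0.42896 = 0.31457 / 0.42896 ≈ 0.7333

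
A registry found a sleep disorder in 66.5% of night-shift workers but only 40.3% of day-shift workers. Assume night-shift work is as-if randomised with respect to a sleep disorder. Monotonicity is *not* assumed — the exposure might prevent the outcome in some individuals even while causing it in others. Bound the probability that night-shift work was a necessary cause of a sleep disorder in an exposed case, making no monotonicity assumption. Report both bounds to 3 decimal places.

0.394 ≤ PN ≤ 0.898

p₁ = 0.665, p₀ = 0.403.
Under exogeneity alone the bounds on PN are max{0,(p₁−p₀)/p₁} ≤ PN ≤ min{1,(1−p₀)/p₁}.
  lower = (p₁ − p₀)/p₁ = 0.262 / 0.665 ≈ 0.3940
  upper = min{1, (1 − p₀)/p₁} = 0.597 / 0.665 ≈ 0.8977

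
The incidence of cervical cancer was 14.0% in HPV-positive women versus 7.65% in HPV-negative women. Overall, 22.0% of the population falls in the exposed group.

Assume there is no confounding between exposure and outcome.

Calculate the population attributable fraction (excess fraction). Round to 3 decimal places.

PAF ≈ 0.154

p₁ = 0.14, p₀ = 0.0765.
Overall risk P(Y=1) = π·p₁ + (1−π)·p₀ = 0.22×0.14 + 0.78×0.0765 = 0.09047.
Under exogeneity, PAF = [P(Y=1) − p₀] / P(Y=1).
PAF = (0.09047 − 0.0765) / 0.09047 ≈ 0.1544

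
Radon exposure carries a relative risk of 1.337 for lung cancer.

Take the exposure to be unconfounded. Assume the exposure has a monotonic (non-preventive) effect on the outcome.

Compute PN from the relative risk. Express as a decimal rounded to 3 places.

PN ≈ 0.252

Under exogeneity and monotonicity, PN = (RR − 1) / RR = 1 − 1/RR.
PN = (1.337 − 1) / 1.337 = 0.337 / 1.337 ≈ 0.2521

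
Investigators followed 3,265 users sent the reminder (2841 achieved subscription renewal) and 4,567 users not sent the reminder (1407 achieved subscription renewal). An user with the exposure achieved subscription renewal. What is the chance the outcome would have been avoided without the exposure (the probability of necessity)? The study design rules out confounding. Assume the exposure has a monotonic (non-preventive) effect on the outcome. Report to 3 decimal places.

p₁ = P(outcome | exposed) = 2841/3265 = 0.87014
p₀ = P(outcome | unexposed) = 1407/4567 = 0.30808
Under exogeneity and monotonicity, PN = (p₁ − p₀) / p₁.
PN = (0.87014 − 0.30808) / 0.87014 = 0.56206 / 0.87014 ≈ 0.6459

PN ≈ 0.646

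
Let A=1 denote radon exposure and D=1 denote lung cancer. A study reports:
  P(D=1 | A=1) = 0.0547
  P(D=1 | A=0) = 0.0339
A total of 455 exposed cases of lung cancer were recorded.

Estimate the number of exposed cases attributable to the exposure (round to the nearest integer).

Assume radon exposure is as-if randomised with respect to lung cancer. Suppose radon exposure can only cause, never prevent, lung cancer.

Let p₁ = 0.0547, p₀ = 0.0339.
PN = (p₁ − p₀)/p₁ = (0.0547 − 0.0339) / 0.0547 ≈ 0.38026.
Attributable cases ≈ PN × (exposed cases) = 0.38026 × 455 ≈ 173.02.

about 173 cases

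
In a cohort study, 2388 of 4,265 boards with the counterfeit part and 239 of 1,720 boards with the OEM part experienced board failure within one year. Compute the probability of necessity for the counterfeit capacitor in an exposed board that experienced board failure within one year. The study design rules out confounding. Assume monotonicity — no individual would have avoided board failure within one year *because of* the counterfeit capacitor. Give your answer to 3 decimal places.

PN ≈ 0.752

p₁ = P(outcome | exposed) = 2388/4265 = 0.55991
p₀ = P(outcome | unexposed) = 239/1720 = 0.13895
Under exogeneity and monotonicity, PN = (p₁ − p₀) / p₁.
PN = (0.55991 − 0.13895) / 0.55991 = 0.42095 / 0.55991 ≈ 0.7518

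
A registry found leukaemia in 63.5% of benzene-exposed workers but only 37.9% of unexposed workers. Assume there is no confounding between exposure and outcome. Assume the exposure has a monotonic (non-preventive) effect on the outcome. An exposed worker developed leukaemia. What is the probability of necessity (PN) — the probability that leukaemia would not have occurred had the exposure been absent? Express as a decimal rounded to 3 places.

p₁ = 0.635, p₀ = 0.379.
Under exogeneity and monotonicity, PN = (p₁ − p₀) / p₁.
PN = (0.635 − 0.379) / 0.635 = 0.256 / 0.635 ≈ 0.4031

PN ≈ 0.403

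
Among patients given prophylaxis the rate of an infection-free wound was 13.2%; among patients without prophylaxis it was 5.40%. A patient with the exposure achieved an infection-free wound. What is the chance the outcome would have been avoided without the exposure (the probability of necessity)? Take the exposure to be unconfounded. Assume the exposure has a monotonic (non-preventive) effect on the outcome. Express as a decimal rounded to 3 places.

p₁ = 0.132, p₀ = 0.054.
Under exogeneity and monotonicity, PN = (p₁ − p₀) / p₁.
PN = (0.132 − 0.054) / 0.132 = 0.078 / 0.132 ≈ 0.5909

PN ≈ 0.591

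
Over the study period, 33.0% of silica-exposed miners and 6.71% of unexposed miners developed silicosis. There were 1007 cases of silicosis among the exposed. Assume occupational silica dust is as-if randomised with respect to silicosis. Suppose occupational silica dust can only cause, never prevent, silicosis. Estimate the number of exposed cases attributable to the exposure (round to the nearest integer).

p₁ = 0.33, p₀ = 0.0671.
PN = (p₁ − p₀)/p₁ = (0.33 − 0.0671) / 0.33 ≈ 0.79667.
Attributable cases ≈ PN × (exposed cases) = 0.79667 × 1007 ≈ 802.24.

about 802 cases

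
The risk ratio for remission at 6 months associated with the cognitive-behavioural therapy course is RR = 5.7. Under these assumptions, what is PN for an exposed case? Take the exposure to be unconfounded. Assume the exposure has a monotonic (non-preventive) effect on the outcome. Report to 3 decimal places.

PN ≈ 0.825

Under exogeneity and monotonicity, PN = (RR − 1) / RR = 1 − 1/RR.
PN = (5.7 − 1) / 5.7 = 4.7 / 5.7 ≈ 0.8246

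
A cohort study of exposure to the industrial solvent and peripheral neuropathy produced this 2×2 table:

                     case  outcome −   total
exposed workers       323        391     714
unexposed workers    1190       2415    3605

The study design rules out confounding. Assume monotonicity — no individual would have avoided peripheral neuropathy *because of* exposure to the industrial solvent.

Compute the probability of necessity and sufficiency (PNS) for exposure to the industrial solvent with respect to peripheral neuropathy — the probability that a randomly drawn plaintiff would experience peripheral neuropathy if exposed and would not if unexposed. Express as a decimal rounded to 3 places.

p₁ = P(outcome | exposed) = 323/714 = 0.45238
p₀ = P(outcome | unexposed) = 1190/3605 = 0.3301
Under exogeneity and monotonicity, PNS = p₁ − p₀.
PNS = 0.45238 − 0.3301 = 0.12228

PNS ≈ 0.122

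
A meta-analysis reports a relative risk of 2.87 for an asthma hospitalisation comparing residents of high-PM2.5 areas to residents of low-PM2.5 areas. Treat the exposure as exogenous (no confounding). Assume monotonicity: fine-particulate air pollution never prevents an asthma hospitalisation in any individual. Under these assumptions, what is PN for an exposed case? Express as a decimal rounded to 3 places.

PN ≈ 0.652

Under exogeneity and monotonicity, PN = (RR − 1) / RR = 1 − 1/RR.
PN = (2.87 − 1) / 2.87 = 1.87 / 2.87 ≈ 0.6516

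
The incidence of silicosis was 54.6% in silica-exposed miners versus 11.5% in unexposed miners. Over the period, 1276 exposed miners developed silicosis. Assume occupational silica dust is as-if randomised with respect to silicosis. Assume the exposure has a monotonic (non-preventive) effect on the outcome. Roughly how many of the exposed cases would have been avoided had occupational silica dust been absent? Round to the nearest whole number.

p₁ = 0.546, p₀ = 0.115.
PN = (p₁ − p₀)/p₁ = (0.546 − 0.115) / 0.546 ≈ 0.78938.
Attributable cases ≈ PN × (exposed cases) = 0.78938 × 1276 ≈ 1007.25.

about 1007 cases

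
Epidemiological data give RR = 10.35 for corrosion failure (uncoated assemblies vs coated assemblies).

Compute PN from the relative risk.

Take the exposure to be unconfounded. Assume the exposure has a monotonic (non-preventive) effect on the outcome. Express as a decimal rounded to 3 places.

Under exogeneity and monotonicity, PN = (RR − 1) / RR = 1 − 1/RR.
PN = (10.35 − 1) / 10.35 = 9.35 / 10.35 ≈ 0.9034

PN ≈ 0.903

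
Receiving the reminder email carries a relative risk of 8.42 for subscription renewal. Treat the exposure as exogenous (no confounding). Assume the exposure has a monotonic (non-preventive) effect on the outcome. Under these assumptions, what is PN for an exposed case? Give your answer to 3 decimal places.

Under exogeneity and monotonicity, PN = (RR − 1) / RR = 1 − 1/RR.
PN = (8.42 − 1) / 8.42 = 7.42 / 8.42 ≈ 0.8812

PN ≈ 0.881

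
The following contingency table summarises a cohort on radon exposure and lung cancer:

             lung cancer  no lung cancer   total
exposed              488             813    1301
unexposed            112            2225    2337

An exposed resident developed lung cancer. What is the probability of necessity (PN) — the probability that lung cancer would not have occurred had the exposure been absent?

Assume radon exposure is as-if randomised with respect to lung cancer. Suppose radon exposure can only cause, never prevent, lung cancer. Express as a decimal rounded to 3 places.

PN ≈ 0.872

p₁ = P(outcome | exposed) = 488/1301 = 0.3751
p₀ = P(outcome | unexposed) = 112/2337 = 0.047925
Under exogeneity and monotonicity, PN = (p₁ − p₀) / p₁.
PN = (0.3751 − 0.047925) / 0.3751 = 0.32717 / 0.3751 ≈ 0.8722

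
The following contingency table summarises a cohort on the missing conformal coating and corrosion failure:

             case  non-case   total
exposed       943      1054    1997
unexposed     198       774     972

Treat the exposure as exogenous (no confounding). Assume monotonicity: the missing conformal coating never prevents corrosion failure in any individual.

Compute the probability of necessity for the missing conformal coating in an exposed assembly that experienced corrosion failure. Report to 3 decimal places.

p₁ = P(outcome | exposed) = 943/1997 = 0.47221
p₀ = P(outcome | unexposed) = 198/972 = 0.2037
Under exogeneity and monotonicity, PN = (p₁ − p₀)/p₁.
PN = (0.47221 − 0.2037) / 0.47221 ≈ 0.5686

PN ≈ 0.569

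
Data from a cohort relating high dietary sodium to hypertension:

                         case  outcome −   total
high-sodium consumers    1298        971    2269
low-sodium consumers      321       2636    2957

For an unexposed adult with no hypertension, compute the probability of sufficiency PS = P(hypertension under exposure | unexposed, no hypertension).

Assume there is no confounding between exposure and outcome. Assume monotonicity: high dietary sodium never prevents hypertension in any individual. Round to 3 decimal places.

PS ≈ 0.520

p₁ = P(outcome | exposed) = 1298/2269 = 0.57206
p₀ = P(outcome | unexposed) = 321/2957 = 0.10856
Under exogeneity and monotonicity, PS = (p₁ − p₀) / (1 − p₀).
PS = (0.57206 − 0.10856) / (1 − 0.10856) = 0.4635 / 0.89144 ≈ 0.5199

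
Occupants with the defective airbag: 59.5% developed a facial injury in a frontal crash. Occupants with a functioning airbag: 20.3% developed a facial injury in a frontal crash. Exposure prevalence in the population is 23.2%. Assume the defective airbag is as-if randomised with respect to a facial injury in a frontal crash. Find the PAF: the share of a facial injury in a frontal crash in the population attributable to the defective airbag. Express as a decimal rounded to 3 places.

PAF ≈ 0.309

p₁ = 0.595, p₀ = 0.203.
Overall risk P(Y=1) = π·p₁ + (1−π)·p₀ = 0.232×0.595 + 0.768×0.203 = 0.29394.
Under exogeneity, PAF = [P(Y=1) − p₀] / P(Y=1).
PAF = (0.29394 − 0.203) / 0.29394 ≈ 0.3094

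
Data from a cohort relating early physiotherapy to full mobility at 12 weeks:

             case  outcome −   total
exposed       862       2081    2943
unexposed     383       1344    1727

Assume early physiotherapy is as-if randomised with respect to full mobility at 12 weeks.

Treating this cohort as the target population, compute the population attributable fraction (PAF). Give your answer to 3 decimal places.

p₁ = P(outcome | exposed) = 862/2943 = 0.2929
p₀ = P(outcome | unexposed) = 383/1727 = 0.22177
Exposure prevalence π = 2943/4670 = 0.63019; overall risk P(Y=1) = 0.2666.
Under exogeneity, PAF = [P(Y=1) − p₀]/P(Y=1).
PAF = (0.2666 − 0.22177) / 0.2666 ≈ 0.1681

PAF ≈ 0.168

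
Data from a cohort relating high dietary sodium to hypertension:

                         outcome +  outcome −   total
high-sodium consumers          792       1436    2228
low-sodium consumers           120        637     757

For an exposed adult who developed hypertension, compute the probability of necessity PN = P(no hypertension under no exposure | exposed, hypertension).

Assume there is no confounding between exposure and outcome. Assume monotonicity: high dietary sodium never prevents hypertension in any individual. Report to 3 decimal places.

PN ≈ 0.554

p₁ = P(outcome | exposed) = 792/2228 = 0.35548
p₀ = P(outcome | unexposed) = 120/757 = 0.15852
Under exogeneity and monotonicity, PN = (p₁ − p₀) / p₁.
PN = (0.35548 − 0.15852) / 0.35548 = 0.19696 / 0.35548 ≈ 0.5541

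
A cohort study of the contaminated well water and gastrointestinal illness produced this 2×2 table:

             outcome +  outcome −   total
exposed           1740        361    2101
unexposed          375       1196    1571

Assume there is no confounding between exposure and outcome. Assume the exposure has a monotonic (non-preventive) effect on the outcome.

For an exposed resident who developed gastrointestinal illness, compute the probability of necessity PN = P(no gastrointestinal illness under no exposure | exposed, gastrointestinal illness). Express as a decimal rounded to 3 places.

PN ≈ 0.712

p₁ = P(outcome | exposed) = 1740/2101 = 0.82818
p₀ = P(outcome | unexposed) = 375/1571 = 0.2387
Under exogeneity and monotonicity, PN = (p₁ − p₀)/p₁.
PN = (0.82818 − 0.2387) / 0.82818 ≈ 0.7118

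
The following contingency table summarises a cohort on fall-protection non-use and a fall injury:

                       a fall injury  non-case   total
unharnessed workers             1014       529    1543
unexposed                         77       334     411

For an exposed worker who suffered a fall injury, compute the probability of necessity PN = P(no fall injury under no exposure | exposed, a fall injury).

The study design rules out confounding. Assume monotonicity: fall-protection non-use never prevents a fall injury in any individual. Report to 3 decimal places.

PN ≈ 0.715

p₁ = P(outcome | exposed) = 1014/1543 = 0.65716
p₀ = P(outcome | unexposed) = 77/411 = 0.18735
Under exogeneity and monotonicity, PN = (p₁ − p₀)/p₁.
PN = (0.65716 − 0.18735) / 0.65716 ≈ 0.7149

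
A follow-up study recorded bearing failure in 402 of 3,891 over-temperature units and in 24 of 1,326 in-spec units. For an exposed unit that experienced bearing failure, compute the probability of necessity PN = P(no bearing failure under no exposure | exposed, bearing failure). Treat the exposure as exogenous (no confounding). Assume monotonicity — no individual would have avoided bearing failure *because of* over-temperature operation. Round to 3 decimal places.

p₁ = P(outcome | exposed) = 402/3891 = 0.10332
p₀ = P(outcome | unexposed) = 24/1326 = 0.0181
Under exogeneity and monotonicity, PN = (p₁ − p₀) / p₁.
PN = (0.10332 − 0.0181) / 0.10332 = 0.085216 / 0.10332 ≈ 0.8248

PN ≈ 0.825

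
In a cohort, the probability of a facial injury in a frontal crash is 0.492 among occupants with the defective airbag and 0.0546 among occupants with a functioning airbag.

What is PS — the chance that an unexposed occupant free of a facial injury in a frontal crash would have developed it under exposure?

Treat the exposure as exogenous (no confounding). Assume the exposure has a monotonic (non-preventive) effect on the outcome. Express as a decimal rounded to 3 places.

PS ≈ 0.463

Let p₁ = 0.492, p₀ = 0.0546.
Under exogeneity and monotonicity, PS = (p₁ − p₀) / (1 − p₀).
PS = (0.492 − 0.0546) / (1 − 0.0546) = 0.4374 / 0.9454 ≈ 0.4627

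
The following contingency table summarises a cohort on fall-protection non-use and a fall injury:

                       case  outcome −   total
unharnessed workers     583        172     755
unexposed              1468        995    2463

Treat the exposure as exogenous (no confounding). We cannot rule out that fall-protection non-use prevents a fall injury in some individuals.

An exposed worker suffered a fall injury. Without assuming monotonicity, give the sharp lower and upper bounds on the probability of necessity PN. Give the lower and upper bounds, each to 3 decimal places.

p₁ = P(outcome | exposed) = 583/755 = 0.77219
p₀ = P(outcome | unexposed) = 1468/2463 = 0.59602
Under exogeneity alone the bounds on PN are max{0,(p₁−p₀)/p₁} ≤ PN ≤ min{1,(1−p₀)/p₁}.
  lower = (p₁ − p₀)/p₁ = 0.17616 / 0.77219 ≈ 0.2281
  upper = min{1, (1 − p₀)/p₁} = 0.40398 / 0.77219 ≈ 0.5232

0.228 ≤ PN ≤ 0.523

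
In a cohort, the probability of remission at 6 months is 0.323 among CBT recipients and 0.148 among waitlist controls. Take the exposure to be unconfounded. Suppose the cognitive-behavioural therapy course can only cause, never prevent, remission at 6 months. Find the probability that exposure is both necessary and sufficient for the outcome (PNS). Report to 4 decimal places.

Let p₁ = 0.323, p₀ = 0.148.
Under exogeneity and monotonicity, PNS = p₁ − p₀.
PNS = 0.323 − 0.148 = 0.175

PNS ≈ 0.1750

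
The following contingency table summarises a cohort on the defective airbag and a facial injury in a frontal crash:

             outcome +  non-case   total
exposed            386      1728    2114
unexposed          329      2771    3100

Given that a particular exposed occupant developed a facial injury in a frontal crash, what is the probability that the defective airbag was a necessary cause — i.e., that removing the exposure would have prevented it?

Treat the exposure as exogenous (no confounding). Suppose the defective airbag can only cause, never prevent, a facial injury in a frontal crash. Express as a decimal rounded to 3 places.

PN ≈ 0.419

p₁ = P(outcome | exposed) = 386/2114 = 0.18259
p₀ = P(outcome | unexposed) = 329/3100 = 0.10613
Under exogeneity and monotonicity, PN = (p₁ − p₀)/p₁.
PN = (0.18259 − 0.10613) / 0.18259 ≈ 0.4188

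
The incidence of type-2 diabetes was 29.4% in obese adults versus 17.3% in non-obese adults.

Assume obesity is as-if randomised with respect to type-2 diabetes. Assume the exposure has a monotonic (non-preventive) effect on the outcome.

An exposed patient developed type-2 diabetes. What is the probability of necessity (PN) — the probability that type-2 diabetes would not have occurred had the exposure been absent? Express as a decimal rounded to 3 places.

PN ≈ 0.412

p₁ = 0.294, p₀ = 0.173.
Under exogeneity and monotonicity, PN = (p₁ − p₀) / p₁.
PN = (0.294 − 0.173) / 0.294 = 0.121 / 0.294 ≈ 0.4116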